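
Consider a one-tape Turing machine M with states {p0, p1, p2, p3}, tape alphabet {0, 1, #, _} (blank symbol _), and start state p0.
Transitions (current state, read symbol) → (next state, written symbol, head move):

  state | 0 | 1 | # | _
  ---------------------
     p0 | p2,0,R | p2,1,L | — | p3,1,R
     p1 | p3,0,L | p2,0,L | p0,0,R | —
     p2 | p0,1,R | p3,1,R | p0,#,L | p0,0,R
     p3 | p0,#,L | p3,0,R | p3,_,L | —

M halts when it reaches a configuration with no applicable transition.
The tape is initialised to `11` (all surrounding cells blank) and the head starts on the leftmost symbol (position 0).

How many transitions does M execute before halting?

8

p0 | _[1]1_   read 1 → write 1, move L, go to p2
p2 | [_]11_   read _ → write 0, move R, go to p0
p0 | 0[1]1_   read 1 → write 1, move L, go to p2
p2 | [0]11_   read 0 → write 1, move R, go to p0
p0 | 1[1]1_   read 1 → write 1, move L, go to p2
p2 | [1]11_   read 1 → write 1, move R, go to p3
p3 | 1[1]1_   read 1 → write 0, move R, go to p3
p3 | 10[1]_   read 1 → write 0, move R, go to p3
p3 | 100[_]
M halts after 8 transitions.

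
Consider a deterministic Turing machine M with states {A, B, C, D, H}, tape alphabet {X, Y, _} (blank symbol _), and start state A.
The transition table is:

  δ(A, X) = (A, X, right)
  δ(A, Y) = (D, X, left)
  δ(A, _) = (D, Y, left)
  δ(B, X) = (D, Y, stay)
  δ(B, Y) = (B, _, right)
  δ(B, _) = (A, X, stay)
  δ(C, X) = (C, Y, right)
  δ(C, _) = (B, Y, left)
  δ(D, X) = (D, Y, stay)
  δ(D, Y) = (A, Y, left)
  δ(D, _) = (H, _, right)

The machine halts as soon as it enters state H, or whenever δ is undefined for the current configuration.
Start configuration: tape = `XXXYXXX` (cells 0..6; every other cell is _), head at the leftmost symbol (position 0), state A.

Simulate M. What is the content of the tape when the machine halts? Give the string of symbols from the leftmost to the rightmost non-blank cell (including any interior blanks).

YYXXXXXX

A | __[X]XXYXXX   read X → write X, move right, go to A
A | __X[X]XYXXX   read X → write X, move right, go to A
A | __XX[X]YXXX   read X → write X, move right, go to A
A | __XXX[Y]XXX   read Y → write X, move left, go to D
D | __XX[X]XXXX   read X → write Y, move stay, go to D
D | __XX[Y]XXXX   read Y → write Y, move left, go to A
A | __X[X]YXXXX   read X → write X, move right, go to A
A | __XX[Y]XXXX   read Y → write X, move left, go to D
D | __X[X]XXXXX   read X → write Y, move stay, go to D
D | __X[Y]XXXXX   read Y → write Y, move left, go to A
A | __[X]YXXXXX   read X → write X, move right, go to A
A | __X[Y]XXXXX   read Y → write X, move left, go to D
D | __[X]XXXXXX   read X → write Y, move stay, go to D
D | __[Y]XXXXXX   read Y → write Y, move left, go to A
A | _[_]YXXXXXX   read _ → write Y, move left, go to D
D | [_]YYXXXXXX   read _ → write _, move right, go to H
H | _[Y]YXXXXXX
The non-blank tape span at halt is YYXXXXXX.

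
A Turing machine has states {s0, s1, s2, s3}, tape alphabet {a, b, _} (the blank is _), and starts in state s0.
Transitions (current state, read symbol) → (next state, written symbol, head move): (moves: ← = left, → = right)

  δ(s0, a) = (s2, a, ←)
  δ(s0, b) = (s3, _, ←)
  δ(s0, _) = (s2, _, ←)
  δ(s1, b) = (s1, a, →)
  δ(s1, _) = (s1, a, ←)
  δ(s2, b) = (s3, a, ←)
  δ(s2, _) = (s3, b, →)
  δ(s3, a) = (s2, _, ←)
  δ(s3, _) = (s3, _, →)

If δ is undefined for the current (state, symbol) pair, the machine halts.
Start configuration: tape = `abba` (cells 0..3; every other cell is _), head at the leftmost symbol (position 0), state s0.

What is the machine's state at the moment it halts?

s0 | __[a]bba   read a → write a, move ←, go to s2
s2 | _[_]abba   read _ → write b, move →, go to s3
s3 | _b[a]bba   read a → write _, move ←, go to s2
s2 | _[b]_bba   read b → write a, move ←, go to s3
s3 | [_]a_bba   read _ → write _, move →, go to s3
s3 | _[a]_bba   read a → write _, move ←, go to s2
s2 | [_]__bba   read _ → write b, move →, go to s3
s3 | b[_]_bba   read _ → write _, move →, go to s3
s3 | b_[_]bba   read _ → write _, move →, go to s3
s3 | b__[b]ba
No transition is defined for (s3, b); M halts in state s3.

s3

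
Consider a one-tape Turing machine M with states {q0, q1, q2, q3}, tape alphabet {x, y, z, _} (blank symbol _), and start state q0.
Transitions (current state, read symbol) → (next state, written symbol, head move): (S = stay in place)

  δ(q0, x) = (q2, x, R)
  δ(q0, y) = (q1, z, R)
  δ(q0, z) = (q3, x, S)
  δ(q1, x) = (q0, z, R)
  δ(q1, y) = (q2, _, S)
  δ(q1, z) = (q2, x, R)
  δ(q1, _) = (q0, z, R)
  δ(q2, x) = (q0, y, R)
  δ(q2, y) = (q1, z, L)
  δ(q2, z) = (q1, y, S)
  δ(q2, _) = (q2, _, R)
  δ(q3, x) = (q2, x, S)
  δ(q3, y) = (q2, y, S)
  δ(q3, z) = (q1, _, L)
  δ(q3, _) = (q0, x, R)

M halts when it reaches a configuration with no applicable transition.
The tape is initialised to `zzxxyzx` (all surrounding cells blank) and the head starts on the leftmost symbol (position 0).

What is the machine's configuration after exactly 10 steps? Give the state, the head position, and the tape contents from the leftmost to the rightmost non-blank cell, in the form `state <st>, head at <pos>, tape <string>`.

q0 | [z]zxxyzx   read z → write x, move S, go to q3
q3 | [x]zxxyzx   read x → write x, move S, go to q2
q2 | [x]zxxyzx   read x → write y, move R, go to q0
q0 | y[z]xxyzx   read z → write x, move S, go to q3
q3 | y[x]xxyzx   read x → write x, move S, go to q2
q2 | y[x]xxyzx   read x → write y, move R, go to q0
q0 | yy[x]xyzx   read x → write x, move R, go to q2
q2 | yyx[x]yzx   read x → write y, move R, go to q0
q0 | yyxy[y]zx   read y → write z, move R, go to q1
q1 | yyxyz[z]x   read z → write x, move R, go to q2
q2 | yyxyzx[x]
After 10 steps: state q2, head at 6, tape yyxyzxx.

state q2, head at 6, tape yyxyzxx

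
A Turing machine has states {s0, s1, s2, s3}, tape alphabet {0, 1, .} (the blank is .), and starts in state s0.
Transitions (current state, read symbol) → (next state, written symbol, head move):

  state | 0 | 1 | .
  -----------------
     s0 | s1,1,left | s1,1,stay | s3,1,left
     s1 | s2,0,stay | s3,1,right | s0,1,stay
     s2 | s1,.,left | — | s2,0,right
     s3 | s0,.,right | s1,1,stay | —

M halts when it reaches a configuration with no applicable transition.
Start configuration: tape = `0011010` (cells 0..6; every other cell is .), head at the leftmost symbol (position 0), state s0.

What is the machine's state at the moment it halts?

s0 | .[0]011010.   read 0 → write 1, move left, go to s1
s1 | [.]1011010.   read . → write 1, move stay, go to s0
s0 | [1]1011010.   read 1 → write 1, move stay, go to s1
s1 | [1]1011010.   read 1 → write 1, move right, go to s3
s3 | 1[1]011010.   read 1 → write 1, move stay, go to s1
s1 | 1[1]011010.   read 1 → write 1, move right, go to s3
s3 | 11[0]11010.   read 0 → write ., move right, go to s0
s0 | 11.[1]1010.   read 1 → write 1, move stay, go to s1
s1 | 11.[1]1010.   read 1 → write 1, move right, go to s3
s3 | 11.1[1]010.   read 1 → write 1, move stay, go to s1
s1 | 11.1[1]010.   read 1 → write 1, move right, go to s3
s3 | 11.11[0]10.   read 0 → write ., move right, go to s0
s0 | 11.11.[1]0.   read 1 → write 1, move stay, go to s1
s1 | 11.11.[1]0.   read 1 → write 1, move right, go to s3
s3 | 11.11.1[0].   read 0 → write ., move right, go to s0
s0 | 11.11.1.[.]   read . → write 1, move left, go to s3
s3 | 11.11.1[.]1
No transition is defined for (s3, .); M halts in state s3.

s3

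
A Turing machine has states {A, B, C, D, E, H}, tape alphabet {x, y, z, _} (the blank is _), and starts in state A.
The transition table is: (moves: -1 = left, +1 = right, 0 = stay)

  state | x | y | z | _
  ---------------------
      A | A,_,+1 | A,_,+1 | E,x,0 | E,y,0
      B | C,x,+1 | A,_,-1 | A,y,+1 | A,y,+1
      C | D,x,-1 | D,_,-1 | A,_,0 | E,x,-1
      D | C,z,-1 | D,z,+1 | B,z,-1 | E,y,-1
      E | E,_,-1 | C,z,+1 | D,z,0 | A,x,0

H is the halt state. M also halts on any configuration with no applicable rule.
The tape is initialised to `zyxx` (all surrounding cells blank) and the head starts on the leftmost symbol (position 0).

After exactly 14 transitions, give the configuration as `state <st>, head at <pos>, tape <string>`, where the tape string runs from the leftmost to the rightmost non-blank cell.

state D, head at -1, tape zx_xx

A | _[z]yxx   read z → write x, move 0, go to E
E | _[x]yxx   read x → write _, move -1, go to E
E | [_]_yxx   read _ → write x, move 0, go to A
A | [x]_yxx   read x → write _, move +1, go to A
A | _[_]yxx   read _ → write y, move 0, go to E
E | _[y]yxx   read y → write z, move +1, go to C
C | _z[y]xx   read y → write _, move -1, go to D
D | _[z]_xx   read z → write z, move -1, go to B
B | [_]z_xx   read _ → write y, move +1, go to A
A | y[z]_xx   read z → write x, move 0, go to E
E | y[x]_xx   read x → write _, move -1, go to E
E | [y]__xx   read y → write z, move +1, go to C
C | z[_]_xx   read _ → write x, move -1, go to E
E | [z]x_xx   read z → write z, move 0, go to D
D | [z]x_xx
After 14 steps: state D, head at -1, tape zx_xx.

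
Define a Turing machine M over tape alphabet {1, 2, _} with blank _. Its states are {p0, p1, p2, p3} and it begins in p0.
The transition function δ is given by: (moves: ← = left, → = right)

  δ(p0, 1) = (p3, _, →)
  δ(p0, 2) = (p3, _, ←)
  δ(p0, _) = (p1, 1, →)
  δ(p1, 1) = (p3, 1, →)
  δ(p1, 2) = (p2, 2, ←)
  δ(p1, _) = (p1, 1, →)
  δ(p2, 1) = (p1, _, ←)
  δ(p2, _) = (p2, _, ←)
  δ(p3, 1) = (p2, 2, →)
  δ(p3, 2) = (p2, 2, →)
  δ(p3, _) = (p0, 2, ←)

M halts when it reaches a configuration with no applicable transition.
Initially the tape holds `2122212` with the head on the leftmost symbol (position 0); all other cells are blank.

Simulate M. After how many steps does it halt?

13

p0 | ___[2]122212   read 2 → write _, move ←, go to p3
p3 | __[_]_122212   read _ → write 2, move ←, go to p0
p0 | _[_]2_122212   read _ → write 1, move →, go to p1
p1 | _1[2]_122212   read 2 → write 2, move ←, go to p2
p2 | _[1]2_122212   read 1 → write _, move ←, go to p1
p1 | [_]_2_122212   read _ → write 1, move →, go to p1
p1 | 1[_]2_122212   read _ → write 1, move →, go to p1
p1 | 11[2]_122212   read 2 → write 2, move ←, go to p2
p2 | 1[1]2_122212   read 1 → write _, move ←, go to p1
p1 | [1]_2_122212   read 1 → write 1, move →, go to p3
p3 | 1[_]2_122212   read _ → write 2, move ←, go to p0
p0 | [1]22_122212   read 1 → write _, move →, go to p3
p3 | _[2]2_122212   read 2 → write 2, move →, go to p2
p2 | _2[2]_122212
M halts after 13 transitions.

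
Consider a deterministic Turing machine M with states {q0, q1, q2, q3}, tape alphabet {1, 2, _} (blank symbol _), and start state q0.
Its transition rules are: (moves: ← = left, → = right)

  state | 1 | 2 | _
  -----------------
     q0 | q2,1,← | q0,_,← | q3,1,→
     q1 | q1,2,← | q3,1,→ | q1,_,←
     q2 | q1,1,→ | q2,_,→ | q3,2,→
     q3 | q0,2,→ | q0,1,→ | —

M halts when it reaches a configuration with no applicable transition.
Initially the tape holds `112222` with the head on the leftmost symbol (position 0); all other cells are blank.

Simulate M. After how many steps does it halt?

16

state=q0 head=0 tape=_[1]12222   (q0,1)→(q2,1,←)
state=q2 head=-1 tape=[_]112222   (q2,_)→(q3,2,→)
state=q3 head=0 tape=2[1]12222   (q3,1)→(q0,2,→)
state=q0 head=1 tape=22[1]2222   (q0,1)→(q2,1,←)
state=q2 head=0 tape=2[2]12222   (q2,2)→(q2,_,→)
state=q2 head=1 tape=2_[1]2222   (q2,1)→(q1,1,→)
state=q1 head=2 tape=2_1[2]222   (q1,2)→(q3,1,→)
state=q3 head=3 tape=2_11[2]22   (q3,2)→(q0,1,→)
state=q0 head=4 tape=2_111[2]2   (q0,2)→(q0,_,←)
state=q0 head=3 tape=2_11[1]_2   (q0,1)→(q2,1,←)
state=q2 head=2 tape=2_1[1]1_2   (q2,1)→(q1,1,→)
state=q1 head=3 tape=2_11[1]_2   (q1,1)→(q1,2,←)
state=q1 head=2 tape=2_1[1]2_2   (q1,1)→(q1,2,←)
state=q1 head=1 tape=2_[1]22_2   (q1,1)→(q1,2,←)
state=q1 head=0 tape=2[_]222_2   (q1,_)→(q1,_,←)
state=q1 head=-1 tape=[2]_222_2   (q1,2)→(q3,1,→)
state=q3 head=0 tape=1[_]222_2
M halts after 16 transitions.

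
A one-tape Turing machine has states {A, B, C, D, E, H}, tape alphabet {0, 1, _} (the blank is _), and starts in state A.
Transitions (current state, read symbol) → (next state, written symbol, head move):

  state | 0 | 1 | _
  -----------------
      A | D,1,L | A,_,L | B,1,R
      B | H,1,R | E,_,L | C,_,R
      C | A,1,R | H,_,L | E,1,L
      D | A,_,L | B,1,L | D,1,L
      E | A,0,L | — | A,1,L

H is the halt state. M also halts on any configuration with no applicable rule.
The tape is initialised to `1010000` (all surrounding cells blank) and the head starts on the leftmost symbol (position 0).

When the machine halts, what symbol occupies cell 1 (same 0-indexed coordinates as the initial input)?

1

A | ___[1]010000   read 1 → write _, move L, go to A
A | __[_]_010000   read _ → write 1, move R, go to B
B | __1[_]010000   read _ → write _, move R, go to C
C | __1_[0]10000   read 0 → write 1, move R, go to A
A | __1_1[1]0000   read 1 → write _, move L, go to A
A | __1_[1]_0000   read 1 → write _, move L, go to A
A | __1[_]__0000   read _ → write 1, move R, go to B
B | __11[_]_0000   read _ → write _, move R, go to C
C | __11_[_]0000   read _ → write 1, move L, go to E
E | __11[_]10000   read _ → write 1, move L, go to A
A | __1[1]110000   read 1 → write _, move L, go to A
A | __[1]_110000   read 1 → write _, move L, go to A
A | _[_]__110000   read _ → write 1, move R, go to B
B | _1[_]_110000   read _ → write _, move R, go to C
C | _1_[_]110000   read _ → write 1, move L, go to E
E | _1[_]1110000   read _ → write 1, move L, go to A
A | _[1]11110000   read 1 → write _, move L, go to A
A | [_]_11110000   read _ → write 1, move R, go to B
B | 1[_]11110000   read _ → write _, move R, go to C
C | 1_[1]1110000   read 1 → write _, move L, go to H
H | 1[_]_1110000
Cell 1 holds 1 when M halts.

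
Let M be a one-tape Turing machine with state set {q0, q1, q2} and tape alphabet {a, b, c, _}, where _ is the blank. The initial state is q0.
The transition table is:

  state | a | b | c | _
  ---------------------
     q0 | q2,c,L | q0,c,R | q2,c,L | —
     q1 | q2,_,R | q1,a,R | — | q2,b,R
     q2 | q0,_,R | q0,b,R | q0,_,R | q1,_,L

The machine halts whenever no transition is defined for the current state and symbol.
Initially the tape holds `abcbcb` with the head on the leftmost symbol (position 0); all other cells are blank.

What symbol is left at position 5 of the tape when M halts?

c

q0 | __[a]bcbcb_   read a → write c, move L, go to q2
q2 | _[_]cbcbcb_   read _ → write _, move L, go to q1
q1 | [_]_cbcbcb_   read _ → write b, move R, go to q2
q2 | b[_]cbcbcb_   read _ → write _, move L, go to q1
q1 | [b]_cbcbcb_   read b → write a, move R, go to q1
q1 | a[_]cbcbcb_   read _ → write b, move R, go to q2
q2 | ab[c]bcbcb_   read c → write _, move R, go to q0
q0 | ab_[b]cbcb_   read b → write c, move R, go to q0
q0 | ab_c[c]bcb_   read c → write c, move L, go to q2
q2 | ab_[c]cbcb_   read c → write _, move R, go to q0
q0 | ab__[c]bcb_   read c → write c, move L, go to q2
q2 | ab_[_]cbcb_   read _ → write _, move L, go to q1
q1 | ab[_]_cbcb_   read _ → write b, move R, go to q2
q2 | abb[_]cbcb_   read _ → write _, move L, go to q1
q1 | ab[b]_cbcb_   read b → write a, move R, go to q1
q1 | aba[_]cbcb_   read _ → write b, move R, go to q2
q2 | abab[c]bcb_   read c → write _, move R, go to q0
q0 | abab_[b]cb_   read b → write c, move R, go to q0
q0 | abab_c[c]b_   read c → write c, move L, go to q2
q2 | abab_[c]cb_   read c → write _, move R, go to q0
q0 | abab__[c]b_   read c → write c, move L, go to q2
q2 | abab_[_]cb_   read _ → write _, move L, go to q1
q1 | abab[_]_cb_   read _ → write b, move R, go to q2
q2 | ababb[_]cb_   read _ → write _, move L, go to q1
q1 | abab[b]_cb_   read b → write a, move R, go to q1
q1 | ababa[_]cb_   read _ → write b, move R, go to q2
q2 | ababab[c]b_   read c → write _, move R, go to q0
q0 | ababab_[b]_   read b → write c, move R, go to q0
q0 | ababab_c[_]
Cell 5 holds c when M halts.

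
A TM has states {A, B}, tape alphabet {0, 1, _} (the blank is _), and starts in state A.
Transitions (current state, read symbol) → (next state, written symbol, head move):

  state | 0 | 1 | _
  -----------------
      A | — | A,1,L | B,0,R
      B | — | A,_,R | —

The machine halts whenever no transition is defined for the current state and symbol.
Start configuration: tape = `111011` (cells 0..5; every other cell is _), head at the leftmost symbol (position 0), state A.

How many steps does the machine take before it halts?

state=A head=0 tape=_[1]11011   (A,1)→(A,1,L)
state=A head=-1 tape=[_]111011   (A,_)→(B,0,R)
state=B head=0 tape=0[1]11011   (B,1)→(A,_,R)
state=A head=1 tape=0_[1]1011   (A,1)→(A,1,L)
state=A head=0 tape=0[_]11011   (A,_)→(B,0,R)
state=B head=1 tape=00[1]1011   (B,1)→(A,_,R)
state=A head=2 tape=00_[1]011   (A,1)→(A,1,L)
state=A head=1 tape=00[_]1011   (A,_)→(B,0,R)
state=B head=2 tape=000[1]011   (B,1)→(A,_,R)
state=A head=3 tape=000_[0]11
M halts after 9 transitions.

9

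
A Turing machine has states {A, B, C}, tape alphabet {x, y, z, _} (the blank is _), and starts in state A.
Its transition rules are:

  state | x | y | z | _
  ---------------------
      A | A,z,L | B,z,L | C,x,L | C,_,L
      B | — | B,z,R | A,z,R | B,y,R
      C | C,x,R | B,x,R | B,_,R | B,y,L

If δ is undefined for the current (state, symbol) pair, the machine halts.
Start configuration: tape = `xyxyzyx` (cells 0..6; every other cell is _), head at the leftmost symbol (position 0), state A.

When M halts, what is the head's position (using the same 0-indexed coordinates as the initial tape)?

A | ___[x]yxyzyx   read x → write z, move L, go to A
A | __[_]zyxyzyx   read _ → write _, move L, go to C
C | _[_]_zyxyzyx   read _ → write y, move L, go to B
B | [_]y_zyxyzyx   read _ → write y, move R, go to B
B | y[y]_zyxyzyx   read y → write z, move R, go to B
B | yz[_]zyxyzyx   read _ → write y, move R, go to B
B | yzy[z]yxyzyx   read z → write z, move R, go to A
A | yzyz[y]xyzyx   read y → write z, move L, go to B
B | yzy[z]zxyzyx   read z → write z, move R, go to A
A | yzyz[z]xyzyx   read z → write x, move L, go to C
C | yzy[z]xxyzyx   read z → write _, move R, go to B
B | yzy_[x]xyzyx
At halt the head is at cell 1.

1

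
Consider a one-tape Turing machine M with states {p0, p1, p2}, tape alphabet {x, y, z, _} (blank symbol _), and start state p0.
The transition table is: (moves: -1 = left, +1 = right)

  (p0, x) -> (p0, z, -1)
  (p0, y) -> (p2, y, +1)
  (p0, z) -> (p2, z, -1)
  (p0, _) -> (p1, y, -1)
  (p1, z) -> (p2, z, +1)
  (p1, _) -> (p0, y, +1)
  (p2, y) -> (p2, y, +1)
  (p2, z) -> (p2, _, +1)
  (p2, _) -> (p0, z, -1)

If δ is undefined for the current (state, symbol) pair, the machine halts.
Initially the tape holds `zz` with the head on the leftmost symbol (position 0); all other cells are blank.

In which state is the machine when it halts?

p0 | ___[z]z__   read z → write z, move -1, go to p2
p2 | __[_]zz__   read _ → write z, move -1, go to p0
p0 | _[_]zzz__   read _ → write y, move -1, go to p1
p1 | [_]yzzz__   read _ → write y, move +1, go to p0
p0 | y[y]zzz__   read y → write y, move +1, go to p2
p2 | yy[z]zz__   read z → write _, move +1, go to p2
p2 | yy_[z]z__   read z → write _, move +1, go to p2
p2 | yy__[z]__   read z → write _, move +1, go to p2
p2 | yy___[_]_   read _ → write z, move -1, go to p0
p0 | yy__[_]z_   read _ → write y, move -1, go to p1
p1 | yy_[_]yz_   read _ → write y, move +1, go to p0
p0 | yy_y[y]z_   read y → write y, move +1, go to p2
p2 | yy_yy[z]_   read z → write _, move +1, go to p2
p2 | yy_yy_[_]   read _ → write z, move -1, go to p0
p0 | yy_yy[_]z   read _ → write y, move -1, go to p1
p1 | yy_y[y]yz
No transition is defined for (p1, y); M halts in state p1.

p1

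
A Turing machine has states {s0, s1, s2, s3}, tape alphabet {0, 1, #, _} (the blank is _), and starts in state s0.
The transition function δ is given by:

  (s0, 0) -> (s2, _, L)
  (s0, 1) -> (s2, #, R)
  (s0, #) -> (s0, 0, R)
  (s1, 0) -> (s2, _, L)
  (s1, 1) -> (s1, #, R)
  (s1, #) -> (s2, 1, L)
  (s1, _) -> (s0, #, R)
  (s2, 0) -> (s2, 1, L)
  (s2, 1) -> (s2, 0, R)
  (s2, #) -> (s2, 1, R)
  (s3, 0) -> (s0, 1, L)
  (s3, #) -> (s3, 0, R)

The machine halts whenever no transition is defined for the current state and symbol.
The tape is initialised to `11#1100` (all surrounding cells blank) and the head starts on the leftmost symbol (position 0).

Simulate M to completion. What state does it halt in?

state=s0 head=0 tape=[1]1#1100_   (s0,1)→(s2,#,R)
state=s2 head=1 tape=#[1]#1100_   (s2,1)→(s2,0,R)
state=s2 head=2 tape=#0[#]1100_   (s2,#)→(s2,1,R)
state=s2 head=3 tape=#01[1]100_   (s2,1)→(s2,0,R)
state=s2 head=4 tape=#010[1]00_   (s2,1)→(s2,0,R)
state=s2 head=5 tape=#0100[0]0_   (s2,0)→(s2,1,L)
state=s2 head=4 tape=#010[0]10_   (s2,0)→(s2,1,L)
state=s2 head=3 tape=#01[0]110_   (s2,0)→(s2,1,L)
state=s2 head=2 tape=#0[1]1110_   (s2,1)→(s2,0,R)
state=s2 head=3 tape=#00[1]110_   (s2,1)→(s2,0,R)
state=s2 head=4 tape=#000[1]10_   (s2,1)→(s2,0,R)
state=s2 head=5 tape=#0000[1]0_   (s2,1)→(s2,0,R)
state=s2 head=6 tape=#00000[0]_   (s2,0)→(s2,1,L)
state=s2 head=5 tape=#0000[0]1_   (s2,0)→(s2,1,L)
state=s2 head=4 tape=#000[0]11_   (s2,0)→(s2,1,L)
state=s2 head=3 tape=#00[0]111_   (s2,0)→(s2,1,L)
state=s2 head=2 tape=#0[0]1111_   (s2,0)→(s2,1,L)
state=s2 head=1 tape=#[0]11111_   (s2,0)→(s2,1,L)
state=s2 head=0 tape=[#]111111_   (s2,#)→(s2,1,R)
state=s2 head=1 tape=1[1]11111_   (s2,1)→(s2,0,R)
state=s2 head=2 tape=10[1]1111_   (s2,1)→(s2,0,R)
state=s2 head=3 tape=100[1]111_   (s2,1)→(s2,0,R)
state=s2 head=4 tape=1000[1]11_   (s2,1)→(s2,0,R)
state=s2 head=5 tape=10000[1]1_   (s2,1)→(s2,0,R)
state=s2 head=6 tape=100000[1]_   (s2,1)→(s2,0,R)
state=s2 head=7 tape=1000000[_]
No transition is defined for (s2, _); M halts in state s2.

s2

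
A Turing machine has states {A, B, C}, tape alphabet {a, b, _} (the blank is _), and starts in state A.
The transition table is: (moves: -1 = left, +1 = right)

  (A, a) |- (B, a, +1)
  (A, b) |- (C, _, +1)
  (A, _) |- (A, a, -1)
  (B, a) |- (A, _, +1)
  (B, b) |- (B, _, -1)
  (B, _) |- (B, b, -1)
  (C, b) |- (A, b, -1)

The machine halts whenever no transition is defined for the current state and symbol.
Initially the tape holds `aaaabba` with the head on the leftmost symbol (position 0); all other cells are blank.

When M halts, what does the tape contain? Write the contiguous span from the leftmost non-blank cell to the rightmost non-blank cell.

a_a_a

state=A head=0 tape=[a]aaabba__   (A,a)→(B,a,+1)
state=B head=1 tape=a[a]aabba__   (B,a)→(A,_,+1)
state=A head=2 tape=a_[a]abba__   (A,a)→(B,a,+1)
state=B head=3 tape=a_a[a]bba__   (B,a)→(A,_,+1)
state=A head=4 tape=a_a_[b]ba__   (A,b)→(C,_,+1)
state=C head=5 tape=a_a__[b]a__   (C,b)→(A,b,-1)
state=A head=4 tape=a_a_[_]ba__   (A,_)→(A,a,-1)
state=A head=3 tape=a_a[_]aba__   (A,_)→(A,a,-1)
state=A head=2 tape=a_[a]aaba__   (A,a)→(B,a,+1)
state=B head=3 tape=a_a[a]aba__   (B,a)→(A,_,+1)
state=A head=4 tape=a_a_[a]ba__   (A,a)→(B,a,+1)
state=B head=5 tape=a_a_a[b]a__   (B,b)→(B,_,-1)
state=B head=4 tape=a_a_[a]_a__   (B,a)→(A,_,+1)
state=A head=5 tape=a_a__[_]a__   (A,_)→(A,a,-1)
state=A head=4 tape=a_a_[_]aa__   (A,_)→(A,a,-1)
state=A head=3 tape=a_a[_]aaa__   (A,_)→(A,a,-1)
state=A head=2 tape=a_[a]aaaa__   (A,a)→(B,a,+1)
state=B head=3 tape=a_a[a]aaa__   (B,a)→(A,_,+1)
state=A head=4 tape=a_a_[a]aa__   (A,a)→(B,a,+1)
state=B head=5 tape=a_a_a[a]a__   (B,a)→(A,_,+1)
state=A head=6 tape=a_a_a_[a]__   (A,a)→(B,a,+1)
state=B head=7 tape=a_a_a_a[_]_   (B,_)→(B,b,-1)
state=B head=6 tape=a_a_a_[a]b_   (B,a)→(A,_,+1)
state=A head=7 tape=a_a_a__[b]_   (A,b)→(C,_,+1)
state=C head=8 tape=a_a_a___[_]
The non-blank tape span at halt is a_a_a.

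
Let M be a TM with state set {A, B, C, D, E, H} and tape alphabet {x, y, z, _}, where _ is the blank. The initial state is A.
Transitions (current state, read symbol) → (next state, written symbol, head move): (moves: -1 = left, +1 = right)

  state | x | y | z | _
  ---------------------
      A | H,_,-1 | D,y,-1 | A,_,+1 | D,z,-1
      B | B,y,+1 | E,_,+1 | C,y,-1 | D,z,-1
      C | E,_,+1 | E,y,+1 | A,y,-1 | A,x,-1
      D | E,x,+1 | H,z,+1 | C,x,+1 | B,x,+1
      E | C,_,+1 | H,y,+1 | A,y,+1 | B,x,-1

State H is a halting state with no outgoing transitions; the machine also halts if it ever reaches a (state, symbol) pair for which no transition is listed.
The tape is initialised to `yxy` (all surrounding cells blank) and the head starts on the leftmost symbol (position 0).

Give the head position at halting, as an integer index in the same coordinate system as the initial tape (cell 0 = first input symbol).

4

A | _[y]xy__   read y → write y, move -1, go to D
D | [_]yxy__   read _ → write x, move +1, go to B
B | x[y]xy__   read y → write _, move +1, go to E
E | x_[x]y__   read x → write _, move +1, go to C
C | x__[y]__   read y → write y, move +1, go to E
E | x__y[_]_   read _ → write x, move -1, go to B
B | x__[y]x_   read y → write _, move +1, go to E
E | x___[x]_   read x → write _, move +1, go to C
C | x____[_]   read _ → write x, move -1, go to A
A | x___[_]x   read _ → write z, move -1, go to D
D | x__[_]zx   read _ → write x, move +1, go to B
B | x__x[z]x   read z → write y, move -1, go to C
C | x__[x]yx   read x → write _, move +1, go to E
E | x___[y]x   read y → write y, move +1, go to H
H | x___y[x]
At halt the head is at cell 4.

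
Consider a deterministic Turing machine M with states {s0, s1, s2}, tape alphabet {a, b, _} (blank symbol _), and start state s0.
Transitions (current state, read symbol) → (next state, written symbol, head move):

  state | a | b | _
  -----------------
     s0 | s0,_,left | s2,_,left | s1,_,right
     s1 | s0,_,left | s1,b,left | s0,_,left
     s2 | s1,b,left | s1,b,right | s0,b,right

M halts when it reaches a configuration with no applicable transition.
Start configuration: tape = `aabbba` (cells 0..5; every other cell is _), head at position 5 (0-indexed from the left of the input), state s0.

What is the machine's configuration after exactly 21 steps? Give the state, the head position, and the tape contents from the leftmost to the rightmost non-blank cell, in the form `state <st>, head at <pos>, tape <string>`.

state s1, head at 0, tape b

state=s0 head=5 tape=_aabbb[a]   (s0,a)→(s0,_,left)
state=s0 head=4 tape=_aabb[b]_   (s0,b)→(s2,_,left)
state=s2 head=3 tape=_aab[b]__   (s2,b)→(s1,b,right)
state=s1 head=4 tape=_aabb[_]_   (s1,_)→(s0,_,left)
state=s0 head=3 tape=_aab[b]__   (s0,b)→(s2,_,left)
state=s2 head=2 tape=_aa[b]___   (s2,b)→(s1,b,right)
state=s1 head=3 tape=_aab[_]__   (s1,_)→(s0,_,left)
state=s0 head=2 tape=_aa[b]___   (s0,b)→(s2,_,left)
state=s2 head=1 tape=_a[a]____   (s2,a)→(s1,b,left)
state=s1 head=0 tape=_[a]b____   (s1,a)→(s0,_,left)
state=s0 head=-1 tape=[_]_b____   (s0,_)→(s1,_,right)
state=s1 head=0 tape=_[_]b____   (s1,_)→(s0,_,left)
state=s0 head=-1 tape=[_]_b____   (s0,_)→(s1,_,right)
state=s1 head=0 tape=_[_]b____   (s1,_)→(s0,_,left)
state=s0 head=-1 tape=[_]_b____   (s0,_)→(s1,_,right)
state=s1 head=0 tape=_[_]b____   (s1,_)→(s0,_,left)
state=s0 head=-1 tape=[_]_b____   (s0,_)→(s1,_,right)
state=s1 head=0 tape=_[_]b____   (s1,_)→(s0,_,left)
state=s0 head=-1 tape=[_]_b____   (s0,_)→(s1,_,right)
state=s1 head=0 tape=_[_]b____   (s1,_)→(s0,_,left)
state=s0 head=-1 tape=[_]_b____   (s0,_)→(s1,_,right)
state=s1 head=0 tape=_[_]b____
After 21 steps: state s1, head at 0, tape b.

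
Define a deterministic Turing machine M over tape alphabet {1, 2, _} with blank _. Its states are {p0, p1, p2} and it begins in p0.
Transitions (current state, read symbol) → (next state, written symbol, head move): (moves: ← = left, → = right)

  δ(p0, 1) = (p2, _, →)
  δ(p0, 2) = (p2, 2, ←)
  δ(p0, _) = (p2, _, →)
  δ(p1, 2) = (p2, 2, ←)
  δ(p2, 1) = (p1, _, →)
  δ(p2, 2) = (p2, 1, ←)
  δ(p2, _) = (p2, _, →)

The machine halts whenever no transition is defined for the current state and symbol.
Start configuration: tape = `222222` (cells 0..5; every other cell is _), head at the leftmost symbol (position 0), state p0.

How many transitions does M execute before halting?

state=p0 head=0 tape=_[2]22222_   (p0,2)→(p2,2,←)
state=p2 head=-1 tape=[_]222222_   (p2,_)→(p2,_,→)
state=p2 head=0 tape=_[2]22222_   (p2,2)→(p2,1,←)
state=p2 head=-1 tape=[_]122222_   (p2,_)→(p2,_,→)
state=p2 head=0 tape=_[1]22222_   (p2,1)→(p1,_,→)
state=p1 head=1 tape=__[2]2222_   (p1,2)→(p2,2,←)
state=p2 head=0 tape=_[_]22222_   (p2,_)→(p2,_,→)
state=p2 head=1 tape=__[2]2222_   (p2,2)→(p2,1,←)
state=p2 head=0 tape=_[_]12222_   (p2,_)→(p2,_,→)
state=p2 head=1 tape=__[1]2222_   (p2,1)→(p1,_,→)
state=p1 head=2 tape=___[2]222_   (p1,2)→(p2,2,←)
state=p2 head=1 tape=__[_]2222_   (p2,_)→(p2,_,→)
state=p2 head=2 tape=___[2]222_   (p2,2)→(p2,1,←)
state=p2 head=1 tape=__[_]1222_   (p2,_)→(p2,_,→)
state=p2 head=2 tape=___[1]222_   (p2,1)→(p1,_,→)
state=p1 head=3 tape=____[2]22_   (p1,2)→(p2,2,←)
state=p2 head=2 tape=___[_]222_   (p2,_)→(p2,_,→)
state=p2 head=3 tape=____[2]22_   (p2,2)→(p2,1,←)
state=p2 head=2 tape=___[_]122_   (p2,_)→(p2,_,→)
state=p2 head=3 tape=____[1]22_   (p2,1)→(p1,_,→)
state=p1 head=4 tape=_____[2]2_   (p1,2)→(p2,2,←)
state=p2 head=3 tape=____[_]22_   (p2,_)→(p2,_,→)
state=p2 head=4 tape=_____[2]2_   (p2,2)→(p2,1,←)
state=p2 head=3 tape=____[_]12_   (p2,_)→(p2,_,→)
state=p2 head=4 tape=_____[1]2_   (p2,1)→(p1,_,→)
state=p1 head=5 tape=______[2]_   (p1,2)→(p2,2,←)
state=p2 head=4 tape=_____[_]2_   (p2,_)→(p2,_,→)
state=p2 head=5 tape=______[2]_   (p2,2)→(p2,1,←)
state=p2 head=4 tape=_____[_]1_   (p2,_)→(p2,_,→)
state=p2 head=5 tape=______[1]_   (p2,1)→(p1,_,→)
state=p1 head=6 tape=_______[_]
M halts after 30 transitions.

30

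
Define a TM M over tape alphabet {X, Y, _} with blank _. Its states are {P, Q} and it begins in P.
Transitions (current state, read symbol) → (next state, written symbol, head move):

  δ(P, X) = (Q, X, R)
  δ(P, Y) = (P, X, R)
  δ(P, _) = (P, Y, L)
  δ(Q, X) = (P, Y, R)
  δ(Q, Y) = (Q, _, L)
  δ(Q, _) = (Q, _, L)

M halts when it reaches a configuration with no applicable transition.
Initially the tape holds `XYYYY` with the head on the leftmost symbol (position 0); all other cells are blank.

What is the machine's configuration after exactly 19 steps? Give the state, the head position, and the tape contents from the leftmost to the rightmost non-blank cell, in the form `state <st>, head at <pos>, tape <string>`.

state=P head=0 tape=[X]YYYY__   (P,X)→(Q,X,R)
state=Q head=1 tape=X[Y]YYY__   (Q,Y)→(Q,_,L)
state=Q head=0 tape=[X]_YYY__   (Q,X)→(P,Y,R)
state=P head=1 tape=Y[_]YYY__   (P,_)→(P,Y,L)
state=P head=0 tape=[Y]YYYY__   (P,Y)→(P,X,R)
state=P head=1 tape=X[Y]YYY__   (P,Y)→(P,X,R)
state=P head=2 tape=XX[Y]YY__   (P,Y)→(P,X,R)
state=P head=3 tape=XXX[Y]Y__   (P,Y)→(P,X,R)
state=P head=4 tape=XXXX[Y]__   (P,Y)→(P,X,R)
state=P head=5 tape=XXXXX[_]_   (P,_)→(P,Y,L)
state=P head=4 tape=XXXX[X]Y_   (P,X)→(Q,X,R)
state=Q head=5 tape=XXXXX[Y]_   (Q,Y)→(Q,_,L)
state=Q head=4 tape=XXXX[X]__   (Q,X)→(P,Y,R)
state=P head=5 tape=XXXXY[_]_   (P,_)→(P,Y,L)
state=P head=4 tape=XXXX[Y]Y_   (P,Y)→(P,X,R)
state=P head=5 tape=XXXXX[Y]_   (P,Y)→(P,X,R)
state=P head=6 tape=XXXXXX[_]   (P,_)→(P,Y,L)
state=P head=5 tape=XXXXX[X]Y   (P,X)→(Q,X,R)
state=Q head=6 tape=XXXXXX[Y]   (Q,Y)→(Q,_,L)
state=Q head=5 tape=XXXXX[X]_
After 19 steps: state Q, head at 5, tape XXXXXX.

state Q, head at 5, tape XXXXXX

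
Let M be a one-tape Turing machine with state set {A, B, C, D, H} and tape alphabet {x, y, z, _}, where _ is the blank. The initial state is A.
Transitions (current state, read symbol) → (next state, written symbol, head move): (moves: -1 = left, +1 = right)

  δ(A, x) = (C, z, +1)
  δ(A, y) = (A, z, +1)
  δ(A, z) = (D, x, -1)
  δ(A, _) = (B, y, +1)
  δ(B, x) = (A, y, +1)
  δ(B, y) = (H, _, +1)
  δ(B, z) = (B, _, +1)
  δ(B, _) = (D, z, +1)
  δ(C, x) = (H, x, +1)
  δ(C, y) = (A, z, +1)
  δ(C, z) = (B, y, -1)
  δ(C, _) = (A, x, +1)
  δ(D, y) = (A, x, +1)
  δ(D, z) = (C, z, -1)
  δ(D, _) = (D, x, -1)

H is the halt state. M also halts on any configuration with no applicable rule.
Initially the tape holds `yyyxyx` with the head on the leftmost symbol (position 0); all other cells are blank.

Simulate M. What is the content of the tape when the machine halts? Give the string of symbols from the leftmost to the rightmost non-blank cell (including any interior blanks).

zzzzzzxzxx

state=A head=0 tape=[y]yyxyx____   (A,y)→(A,z,+1)
state=A head=1 tape=z[y]yxyx____   (A,y)→(A,z,+1)
state=A head=2 tape=zz[y]xyx____   (A,y)→(A,z,+1)
state=A head=3 tape=zzz[x]yx____   (A,x)→(C,z,+1)
state=C head=4 tape=zzzz[y]x____   (C,y)→(A,z,+1)
state=A head=5 tape=zzzzz[x]____   (A,x)→(C,z,+1)
state=C head=6 tape=zzzzzz[_]___   (C,_)→(A,x,+1)
state=A head=7 tape=zzzzzzx[_]__   (A,_)→(B,y,+1)
state=B head=8 tape=zzzzzzxy[_]_   (B,_)→(D,z,+1)
state=D head=9 tape=zzzzzzxyz[_]   (D,_)→(D,x,-1)
state=D head=8 tape=zzzzzzxy[z]x   (D,z)→(C,z,-1)
state=C head=7 tape=zzzzzzx[y]zx   (C,y)→(A,z,+1)
state=A head=8 tape=zzzzzzxz[z]x   (A,z)→(D,x,-1)
state=D head=7 tape=zzzzzzx[z]xx   (D,z)→(C,z,-1)
state=C head=6 tape=zzzzzz[x]zxx   (C,x)→(H,x,+1)
state=H head=7 tape=zzzzzzx[z]xx
The non-blank tape span at halt is zzzzzzxzxx.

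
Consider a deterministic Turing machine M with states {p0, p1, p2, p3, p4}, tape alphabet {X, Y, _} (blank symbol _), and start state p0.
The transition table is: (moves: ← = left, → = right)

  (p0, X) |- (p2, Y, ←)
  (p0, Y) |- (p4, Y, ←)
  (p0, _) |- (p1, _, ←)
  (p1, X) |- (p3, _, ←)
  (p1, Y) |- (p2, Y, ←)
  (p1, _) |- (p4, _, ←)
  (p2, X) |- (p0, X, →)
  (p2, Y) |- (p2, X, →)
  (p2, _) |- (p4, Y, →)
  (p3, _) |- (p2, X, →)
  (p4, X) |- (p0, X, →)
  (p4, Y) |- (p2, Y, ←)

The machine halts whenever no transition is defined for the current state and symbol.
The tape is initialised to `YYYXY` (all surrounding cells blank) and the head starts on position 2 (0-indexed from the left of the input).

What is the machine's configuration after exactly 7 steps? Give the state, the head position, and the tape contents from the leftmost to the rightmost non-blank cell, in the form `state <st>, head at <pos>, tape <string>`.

p0 | YY[Y]XY   read Y → write Y, move ←, go to p4
p4 | Y[Y]YXY   read Y → write Y, move ←, go to p2
p2 | [Y]YYXY   read Y → write X, move →, go to p2
p2 | X[Y]YXY   read Y → write X, move →, go to p2
p2 | XX[Y]XY   read Y → write X, move →, go to p2
p2 | XXX[X]Y   read X → write X, move →, go to p0
p0 | XXXX[Y]   read Y → write Y, move ←, go to p4
p4 | XXX[X]Y
After 7 steps: state p4, head at 3, tape XXXXY.

state p4, head at 3, tape XXXXY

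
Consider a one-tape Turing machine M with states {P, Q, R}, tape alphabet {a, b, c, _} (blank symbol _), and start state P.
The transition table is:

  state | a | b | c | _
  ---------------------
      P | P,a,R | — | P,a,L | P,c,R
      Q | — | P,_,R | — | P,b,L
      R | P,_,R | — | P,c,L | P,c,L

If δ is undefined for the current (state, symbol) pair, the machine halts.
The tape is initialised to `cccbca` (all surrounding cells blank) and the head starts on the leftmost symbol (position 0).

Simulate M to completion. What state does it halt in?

P

P | _[c]ccbca   read c → write a, move L, go to P
P | [_]accbca   read _ → write c, move R, go to P
P | c[a]ccbca   read a → write a, move R, go to P
P | ca[c]cbca   read c → write a, move L, go to P
P | c[a]acbca   read a → write a, move R, go to P
P | ca[a]cbca   read a → write a, move R, go to P
P | caa[c]bca   read c → write a, move L, go to P
P | ca[a]abca   read a → write a, move R, go to P
P | caa[a]bca   read a → write a, move R, go to P
P | caaa[b]ca
No transition is defined for (P, b); M halts in state P.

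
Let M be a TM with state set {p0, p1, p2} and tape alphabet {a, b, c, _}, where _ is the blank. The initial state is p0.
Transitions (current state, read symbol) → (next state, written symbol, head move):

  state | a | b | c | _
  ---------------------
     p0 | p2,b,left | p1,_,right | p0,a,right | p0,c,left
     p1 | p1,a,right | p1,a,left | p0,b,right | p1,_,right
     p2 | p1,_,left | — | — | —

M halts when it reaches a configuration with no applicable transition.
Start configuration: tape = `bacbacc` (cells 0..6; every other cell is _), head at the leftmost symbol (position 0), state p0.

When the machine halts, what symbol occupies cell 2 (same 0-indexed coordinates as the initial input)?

b

p0 | [b]acbacc_   read b → write _, move right, go to p1
p1 | _[a]cbacc_   read a → write a, move right, go to p1
p1 | _a[c]bacc_   read c → write b, move right, go to p0
p0 | _ab[b]acc_   read b → write _, move right, go to p1
p1 | _ab_[a]cc_   read a → write a, move right, go to p1
p1 | _ab_a[c]c_   read c → write b, move right, go to p0
p0 | _ab_ab[c]_   read c → write a, move right, go to p0
p0 | _ab_aba[_]   read _ → write c, move left, go to p0
p0 | _ab_ab[a]c   read a → write b, move left, go to p2
p2 | _ab_a[b]bc
Cell 2 holds b when M halts.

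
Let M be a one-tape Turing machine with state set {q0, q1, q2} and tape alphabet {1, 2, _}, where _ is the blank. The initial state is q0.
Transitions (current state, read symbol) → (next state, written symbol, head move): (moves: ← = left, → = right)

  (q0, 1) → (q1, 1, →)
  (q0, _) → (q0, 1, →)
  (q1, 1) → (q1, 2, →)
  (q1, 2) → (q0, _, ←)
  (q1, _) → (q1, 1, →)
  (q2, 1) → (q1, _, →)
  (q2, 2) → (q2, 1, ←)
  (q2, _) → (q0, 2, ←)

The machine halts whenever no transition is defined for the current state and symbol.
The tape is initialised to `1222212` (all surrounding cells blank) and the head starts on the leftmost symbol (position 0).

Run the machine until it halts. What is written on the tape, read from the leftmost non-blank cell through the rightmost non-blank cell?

111112

q0 | [1]222212   read 1 → write 1, move →, go to q1
q1 | 1[2]22212   read 2 → write _, move ←, go to q0
q0 | [1]_22212   read 1 → write 1, move →, go to q1
q1 | 1[_]22212   read _ → write 1, move →, go to q1
q1 | 11[2]2212   read 2 → write _, move ←, go to q0
q0 | 1[1]_2212   read 1 → write 1, move →, go to q1
q1 | 11[_]2212   read _ → write 1, move →, go to q1
q1 | 111[2]212   read 2 → write _, move ←, go to q0
q0 | 11[1]_212   read 1 → write 1, move →, go to q1
q1 | 111[_]212   read _ → write 1, move →, go to q1
q1 | 1111[2]12   read 2 → write _, move ←, go to q0
q0 | 111[1]_12   read 1 → write 1, move →, go to q1
q1 | 1111[_]12   read _ → write 1, move →, go to q1
q1 | 11111[1]2   read 1 → write 2, move →, go to q1
q1 | 111112[2]   read 2 → write _, move ←, go to q0
q0 | 11111[2]_
The non-blank tape span at halt is 111112.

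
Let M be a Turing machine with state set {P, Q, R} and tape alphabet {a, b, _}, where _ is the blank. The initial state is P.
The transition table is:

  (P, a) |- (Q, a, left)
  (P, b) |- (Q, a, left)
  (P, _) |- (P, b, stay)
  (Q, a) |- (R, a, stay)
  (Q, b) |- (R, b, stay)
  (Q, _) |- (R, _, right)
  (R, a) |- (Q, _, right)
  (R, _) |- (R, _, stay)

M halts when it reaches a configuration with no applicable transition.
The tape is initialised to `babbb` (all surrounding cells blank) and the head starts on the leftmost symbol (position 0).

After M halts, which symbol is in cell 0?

state=P head=0 tape=_[b]abbb   (P,b)→(Q,a,left)
state=Q head=-1 tape=[_]aabbb   (Q,_)→(R,_,right)
state=R head=0 tape=_[a]abbb   (R,a)→(Q,_,right)
state=Q head=1 tape=__[a]bbb   (Q,a)→(R,a,stay)
state=R head=1 tape=__[a]bbb   (R,a)→(Q,_,right)
state=Q head=2 tape=___[b]bb   (Q,b)→(R,b,stay)
state=R head=2 tape=___[b]bb
Cell 0 holds _ when M halts.

_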